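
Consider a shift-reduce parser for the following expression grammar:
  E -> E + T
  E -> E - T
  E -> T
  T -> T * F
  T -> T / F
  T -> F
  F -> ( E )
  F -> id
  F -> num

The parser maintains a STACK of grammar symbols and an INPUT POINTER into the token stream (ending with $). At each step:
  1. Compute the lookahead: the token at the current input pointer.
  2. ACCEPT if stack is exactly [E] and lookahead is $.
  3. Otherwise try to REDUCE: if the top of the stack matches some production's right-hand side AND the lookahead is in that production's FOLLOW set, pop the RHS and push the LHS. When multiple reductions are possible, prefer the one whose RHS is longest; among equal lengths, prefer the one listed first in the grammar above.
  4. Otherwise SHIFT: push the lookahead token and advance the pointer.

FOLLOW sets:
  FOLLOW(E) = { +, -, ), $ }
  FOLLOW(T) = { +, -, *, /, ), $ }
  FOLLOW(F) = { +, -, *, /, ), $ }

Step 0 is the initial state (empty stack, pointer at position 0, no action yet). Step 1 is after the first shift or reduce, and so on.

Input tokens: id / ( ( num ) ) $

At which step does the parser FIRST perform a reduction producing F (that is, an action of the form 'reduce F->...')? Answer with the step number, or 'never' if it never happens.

Step 1: shift id. Stack=[id] ptr=1 lookahead=/ remaining=[/ ( ( num ) ) $]
Step 2: reduce F->id. Stack=[F] ptr=1 lookahead=/ remaining=[/ ( ( num ) ) $]

Answer: 2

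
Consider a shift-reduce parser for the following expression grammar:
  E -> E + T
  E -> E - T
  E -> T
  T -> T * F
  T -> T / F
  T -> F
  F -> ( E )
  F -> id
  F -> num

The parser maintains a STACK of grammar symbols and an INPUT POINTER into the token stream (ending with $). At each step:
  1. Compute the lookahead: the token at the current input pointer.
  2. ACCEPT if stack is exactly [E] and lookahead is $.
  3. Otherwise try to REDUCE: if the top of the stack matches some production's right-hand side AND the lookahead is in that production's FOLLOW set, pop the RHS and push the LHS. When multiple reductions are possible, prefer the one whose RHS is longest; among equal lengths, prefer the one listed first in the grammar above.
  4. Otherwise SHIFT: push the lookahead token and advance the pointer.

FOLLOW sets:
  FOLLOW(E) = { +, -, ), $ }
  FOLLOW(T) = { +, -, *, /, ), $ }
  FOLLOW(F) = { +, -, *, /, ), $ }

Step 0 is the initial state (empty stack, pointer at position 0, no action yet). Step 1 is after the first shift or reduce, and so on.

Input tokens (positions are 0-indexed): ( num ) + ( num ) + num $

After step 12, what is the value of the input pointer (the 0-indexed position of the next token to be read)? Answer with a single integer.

Answer: 6

Derivation:
Step 1: shift (. Stack=[(] ptr=1 lookahead=num remaining=[num ) + ( num ) + num $]
Step 2: shift num. Stack=[( num] ptr=2 lookahead=) remaining=[) + ( num ) + num $]
Step 3: reduce F->num. Stack=[( F] ptr=2 lookahead=) remaining=[) + ( num ) + num $]
Step 4: reduce T->F. Stack=[( T] ptr=2 lookahead=) remaining=[) + ( num ) + num $]
Step 5: reduce E->T. Stack=[( E] ptr=2 lookahead=) remaining=[) + ( num ) + num $]
Step 6: shift ). Stack=[( E )] ptr=3 lookahead=+ remaining=[+ ( num ) + num $]
Step 7: reduce F->( E ). Stack=[F] ptr=3 lookahead=+ remaining=[+ ( num ) + num $]
Step 8: reduce T->F. Stack=[T] ptr=3 lookahead=+ remaining=[+ ( num ) + num $]
Step 9: reduce E->T. Stack=[E] ptr=3 lookahead=+ remaining=[+ ( num ) + num $]
Step 10: shift +. Stack=[E +] ptr=4 lookahead=( remaining=[( num ) + num $]
Step 11: shift (. Stack=[E + (] ptr=5 lookahead=num remaining=[num ) + num $]
Step 12: shift num. Stack=[E + ( num] ptr=6 lookahead=) remaining=[) + num $]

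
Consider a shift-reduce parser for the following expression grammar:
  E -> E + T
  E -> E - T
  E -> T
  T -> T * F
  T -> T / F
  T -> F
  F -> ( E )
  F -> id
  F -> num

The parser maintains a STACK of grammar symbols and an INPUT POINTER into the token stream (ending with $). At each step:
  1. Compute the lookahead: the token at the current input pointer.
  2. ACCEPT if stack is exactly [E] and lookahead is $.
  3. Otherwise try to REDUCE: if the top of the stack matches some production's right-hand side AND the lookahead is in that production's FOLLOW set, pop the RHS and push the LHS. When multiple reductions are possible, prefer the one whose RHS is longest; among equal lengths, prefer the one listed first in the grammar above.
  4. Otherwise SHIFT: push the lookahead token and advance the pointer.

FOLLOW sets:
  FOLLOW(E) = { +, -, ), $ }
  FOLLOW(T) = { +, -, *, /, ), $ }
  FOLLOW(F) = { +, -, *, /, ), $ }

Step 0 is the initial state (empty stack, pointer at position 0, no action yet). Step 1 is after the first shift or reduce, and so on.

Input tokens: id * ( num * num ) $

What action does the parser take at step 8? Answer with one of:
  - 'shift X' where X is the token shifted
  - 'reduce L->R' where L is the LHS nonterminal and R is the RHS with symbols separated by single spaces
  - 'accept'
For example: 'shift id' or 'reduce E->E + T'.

Step 1: shift id. Stack=[id] ptr=1 lookahead=* remaining=[* ( num * num ) $]
Step 2: reduce F->id. Stack=[F] ptr=1 lookahead=* remaining=[* ( num * num ) $]
Step 3: reduce T->F. Stack=[T] ptr=1 lookahead=* remaining=[* ( num * num ) $]
Step 4: shift *. Stack=[T *] ptr=2 lookahead=( remaining=[( num * num ) $]
Step 5: shift (. Stack=[T * (] ptr=3 lookahead=num remaining=[num * num ) $]
Step 6: shift num. Stack=[T * ( num] ptr=4 lookahead=* remaining=[* num ) $]
Step 7: reduce F->num. Stack=[T * ( F] ptr=4 lookahead=* remaining=[* num ) $]
Step 8: reduce T->F. Stack=[T * ( T] ptr=4 lookahead=* remaining=[* num ) $]

Answer: reduce T->F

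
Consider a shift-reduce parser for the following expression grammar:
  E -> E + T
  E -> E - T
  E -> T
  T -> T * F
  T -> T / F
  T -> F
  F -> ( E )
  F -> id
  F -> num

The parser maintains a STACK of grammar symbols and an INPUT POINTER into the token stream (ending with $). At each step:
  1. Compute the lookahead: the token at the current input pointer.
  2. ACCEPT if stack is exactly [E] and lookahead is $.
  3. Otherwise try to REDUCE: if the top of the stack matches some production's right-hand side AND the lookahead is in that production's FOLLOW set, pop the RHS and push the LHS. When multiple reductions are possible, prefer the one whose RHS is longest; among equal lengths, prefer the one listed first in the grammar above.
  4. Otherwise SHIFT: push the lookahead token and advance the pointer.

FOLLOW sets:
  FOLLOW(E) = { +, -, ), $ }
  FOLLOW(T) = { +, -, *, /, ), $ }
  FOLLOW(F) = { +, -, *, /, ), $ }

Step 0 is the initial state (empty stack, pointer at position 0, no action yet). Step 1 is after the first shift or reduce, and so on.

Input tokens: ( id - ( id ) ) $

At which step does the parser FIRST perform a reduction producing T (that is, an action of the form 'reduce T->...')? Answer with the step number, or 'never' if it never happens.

Step 1: shift (. Stack=[(] ptr=1 lookahead=id remaining=[id - ( id ) ) $]
Step 2: shift id. Stack=[( id] ptr=2 lookahead=- remaining=[- ( id ) ) $]
Step 3: reduce F->id. Stack=[( F] ptr=2 lookahead=- remaining=[- ( id ) ) $]
Step 4: reduce T->F. Stack=[( T] ptr=2 lookahead=- remaining=[- ( id ) ) $]

Answer: 4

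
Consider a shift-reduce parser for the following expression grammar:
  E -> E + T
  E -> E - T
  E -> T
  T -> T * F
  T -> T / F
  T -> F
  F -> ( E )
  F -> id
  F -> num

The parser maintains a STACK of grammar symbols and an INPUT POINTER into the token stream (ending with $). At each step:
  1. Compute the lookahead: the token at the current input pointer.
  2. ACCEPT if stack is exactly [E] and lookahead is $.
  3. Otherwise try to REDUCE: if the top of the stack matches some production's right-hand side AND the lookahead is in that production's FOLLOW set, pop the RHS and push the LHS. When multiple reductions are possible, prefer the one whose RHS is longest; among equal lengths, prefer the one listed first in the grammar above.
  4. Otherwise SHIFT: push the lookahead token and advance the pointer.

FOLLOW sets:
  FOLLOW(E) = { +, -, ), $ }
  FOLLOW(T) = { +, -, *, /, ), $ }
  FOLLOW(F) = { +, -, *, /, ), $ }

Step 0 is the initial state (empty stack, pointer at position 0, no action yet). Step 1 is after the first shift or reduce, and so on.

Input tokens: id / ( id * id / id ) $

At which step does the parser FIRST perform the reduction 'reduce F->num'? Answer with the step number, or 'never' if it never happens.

Answer: never

Derivation:
Step 1: shift id. Stack=[id] ptr=1 lookahead=/ remaining=[/ ( id * id / id ) $]
Step 2: reduce F->id. Stack=[F] ptr=1 lookahead=/ remaining=[/ ( id * id / id ) $]
Step 3: reduce T->F. Stack=[T] ptr=1 lookahead=/ remaining=[/ ( id * id / id ) $]
Step 4: shift /. Stack=[T /] ptr=2 lookahead=( remaining=[( id * id / id ) $]
Step 5: shift (. Stack=[T / (] ptr=3 lookahead=id remaining=[id * id / id ) $]
Step 6: shift id. Stack=[T / ( id] ptr=4 lookahead=* remaining=[* id / id ) $]
Step 7: reduce F->id. Stack=[T / ( F] ptr=4 lookahead=* remaining=[* id / id ) $]
Step 8: reduce T->F. Stack=[T / ( T] ptr=4 lookahead=* remaining=[* id / id ) $]
Step 9: shift *. Stack=[T / ( T *] ptr=5 lookahead=id remaining=[id / id ) $]
Step 10: shift id. Stack=[T / ( T * id] ptr=6 lookahead=/ remaining=[/ id ) $]
Step 11: reduce F->id. Stack=[T / ( T * F] ptr=6 lookahead=/ remaining=[/ id ) $]
Step 12: reduce T->T * F. Stack=[T / ( T] ptr=6 lookahead=/ remaining=[/ id ) $]
Step 13: shift /. Stack=[T / ( T /] ptr=7 lookahead=id remaining=[id ) $]
Step 14: shift id. Stack=[T / ( T / id] ptr=8 lookahead=) remaining=[) $]
Step 15: reduce F->id. Stack=[T / ( T / F] ptr=8 lookahead=) remaining=[) $]
Step 16: reduce T->T / F. Stack=[T / ( T] ptr=8 lookahead=) remaining=[) $]
Step 17: reduce E->T. Stack=[T / ( E] ptr=8 lookahead=) remaining=[) $]
Step 18: shift ). Stack=[T / ( E )] ptr=9 lookahead=$ remaining=[$]
Step 19: reduce F->( E ). Stack=[T / F] ptr=9 lookahead=$ remaining=[$]
Step 20: reduce T->T / F. Stack=[T] ptr=9 lookahead=$ remaining=[$]
Step 21: reduce E->T. Stack=[E] ptr=9 lookahead=$ remaining=[$]
Step 22: accept. Stack=[E] ptr=9 lookahead=$ remaining=[$]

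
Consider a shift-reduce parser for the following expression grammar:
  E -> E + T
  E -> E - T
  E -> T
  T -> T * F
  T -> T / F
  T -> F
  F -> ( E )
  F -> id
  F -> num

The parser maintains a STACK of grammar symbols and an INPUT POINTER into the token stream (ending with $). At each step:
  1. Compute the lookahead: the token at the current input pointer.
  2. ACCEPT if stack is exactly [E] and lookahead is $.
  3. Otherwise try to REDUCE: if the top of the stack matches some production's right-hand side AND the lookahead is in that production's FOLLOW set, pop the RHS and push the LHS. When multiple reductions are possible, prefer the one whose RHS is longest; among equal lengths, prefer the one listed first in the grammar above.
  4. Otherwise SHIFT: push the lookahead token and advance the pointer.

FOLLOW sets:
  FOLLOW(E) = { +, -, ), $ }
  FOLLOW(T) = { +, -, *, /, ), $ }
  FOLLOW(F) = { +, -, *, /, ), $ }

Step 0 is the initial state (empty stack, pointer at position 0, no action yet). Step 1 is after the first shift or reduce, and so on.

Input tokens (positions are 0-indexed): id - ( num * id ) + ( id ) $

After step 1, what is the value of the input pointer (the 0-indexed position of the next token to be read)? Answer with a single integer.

Answer: 1

Derivation:
Step 1: shift id. Stack=[id] ptr=1 lookahead=- remaining=[- ( num * id ) + ( id ) $]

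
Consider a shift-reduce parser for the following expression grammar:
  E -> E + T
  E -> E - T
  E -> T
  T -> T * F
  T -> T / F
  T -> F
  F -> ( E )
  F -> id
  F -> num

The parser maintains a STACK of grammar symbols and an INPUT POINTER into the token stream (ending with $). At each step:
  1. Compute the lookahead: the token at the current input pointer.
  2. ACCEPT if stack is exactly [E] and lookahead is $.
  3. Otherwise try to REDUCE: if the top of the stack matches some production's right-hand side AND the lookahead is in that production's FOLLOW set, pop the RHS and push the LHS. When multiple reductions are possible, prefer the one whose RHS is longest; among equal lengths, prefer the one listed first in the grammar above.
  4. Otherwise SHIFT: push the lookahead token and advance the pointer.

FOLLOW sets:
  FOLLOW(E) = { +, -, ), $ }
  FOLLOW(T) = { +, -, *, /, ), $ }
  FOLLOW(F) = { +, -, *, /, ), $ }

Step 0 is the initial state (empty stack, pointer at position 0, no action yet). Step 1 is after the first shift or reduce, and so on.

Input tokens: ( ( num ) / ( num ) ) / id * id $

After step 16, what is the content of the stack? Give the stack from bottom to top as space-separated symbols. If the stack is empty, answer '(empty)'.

Answer: ( T / ( E )

Derivation:
Step 1: shift (. Stack=[(] ptr=1 lookahead=( remaining=[( num ) / ( num ) ) / id * id $]
Step 2: shift (. Stack=[( (] ptr=2 lookahead=num remaining=[num ) / ( num ) ) / id * id $]
Step 3: shift num. Stack=[( ( num] ptr=3 lookahead=) remaining=[) / ( num ) ) / id * id $]
Step 4: reduce F->num. Stack=[( ( F] ptr=3 lookahead=) remaining=[) / ( num ) ) / id * id $]
Step 5: reduce T->F. Stack=[( ( T] ptr=3 lookahead=) remaining=[) / ( num ) ) / id * id $]
Step 6: reduce E->T. Stack=[( ( E] ptr=3 lookahead=) remaining=[) / ( num ) ) / id * id $]
Step 7: shift ). Stack=[( ( E )] ptr=4 lookahead=/ remaining=[/ ( num ) ) / id * id $]
Step 8: reduce F->( E ). Stack=[( F] ptr=4 lookahead=/ remaining=[/ ( num ) ) / id * id $]
Step 9: reduce T->F. Stack=[( T] ptr=4 lookahead=/ remaining=[/ ( num ) ) / id * id $]
Step 10: shift /. Stack=[( T /] ptr=5 lookahead=( remaining=[( num ) ) / id * id $]
Step 11: shift (. Stack=[( T / (] ptr=6 lookahead=num remaining=[num ) ) / id * id $]
Step 12: shift num. Stack=[( T / ( num] ptr=7 lookahead=) remaining=[) ) / id * id $]
Step 13: reduce F->num. Stack=[( T / ( F] ptr=7 lookahead=) remaining=[) ) / id * id $]
Step 14: reduce T->F. Stack=[( T / ( T] ptr=7 lookahead=) remaining=[) ) / id * id $]
Step 15: reduce E->T. Stack=[( T / ( E] ptr=7 lookahead=) remaining=[) ) / id * id $]
Step 16: shift ). Stack=[( T / ( E )] ptr=8 lookahead=) remaining=[) / id * id $]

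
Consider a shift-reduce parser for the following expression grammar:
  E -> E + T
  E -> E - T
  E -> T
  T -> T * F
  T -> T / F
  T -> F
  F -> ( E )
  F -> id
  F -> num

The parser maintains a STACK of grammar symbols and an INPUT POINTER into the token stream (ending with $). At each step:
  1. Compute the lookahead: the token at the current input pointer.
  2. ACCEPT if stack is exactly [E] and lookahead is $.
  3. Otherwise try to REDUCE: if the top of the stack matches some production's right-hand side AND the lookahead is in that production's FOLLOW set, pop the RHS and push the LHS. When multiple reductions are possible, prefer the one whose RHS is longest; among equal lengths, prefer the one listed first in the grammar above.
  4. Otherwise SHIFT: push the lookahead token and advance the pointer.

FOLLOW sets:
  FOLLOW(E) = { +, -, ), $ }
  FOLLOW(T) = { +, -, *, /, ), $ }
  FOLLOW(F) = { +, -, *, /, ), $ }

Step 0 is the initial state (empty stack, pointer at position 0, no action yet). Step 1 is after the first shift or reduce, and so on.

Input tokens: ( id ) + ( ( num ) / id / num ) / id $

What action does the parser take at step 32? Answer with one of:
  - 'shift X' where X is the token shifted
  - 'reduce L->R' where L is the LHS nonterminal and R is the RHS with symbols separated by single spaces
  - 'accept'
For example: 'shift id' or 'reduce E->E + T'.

Step 1: shift (. Stack=[(] ptr=1 lookahead=id remaining=[id ) + ( ( num ) / id / num ) / id $]
Step 2: shift id. Stack=[( id] ptr=2 lookahead=) remaining=[) + ( ( num ) / id / num ) / id $]
Step 3: reduce F->id. Stack=[( F] ptr=2 lookahead=) remaining=[) + ( ( num ) / id / num ) / id $]
Step 4: reduce T->F. Stack=[( T] ptr=2 lookahead=) remaining=[) + ( ( num ) / id / num ) / id $]
Step 5: reduce E->T. Stack=[( E] ptr=2 lookahead=) remaining=[) + ( ( num ) / id / num ) / id $]
Step 6: shift ). Stack=[( E )] ptr=3 lookahead=+ remaining=[+ ( ( num ) / id / num ) / id $]
Step 7: reduce F->( E ). Stack=[F] ptr=3 lookahead=+ remaining=[+ ( ( num ) / id / num ) / id $]
Step 8: reduce T->F. Stack=[T] ptr=3 lookahead=+ remaining=[+ ( ( num ) / id / num ) / id $]
Step 9: reduce E->T. Stack=[E] ptr=3 lookahead=+ remaining=[+ ( ( num ) / id / num ) / id $]
Step 10: shift +. Stack=[E +] ptr=4 lookahead=( remaining=[( ( num ) / id / num ) / id $]
Step 11: shift (. Stack=[E + (] ptr=5 lookahead=( remaining=[( num ) / id / num ) / id $]
Step 12: shift (. Stack=[E + ( (] ptr=6 lookahead=num remaining=[num ) / id / num ) / id $]
Step 13: shift num. Stack=[E + ( ( num] ptr=7 lookahead=) remaining=[) / id / num ) / id $]
Step 14: reduce F->num. Stack=[E + ( ( F] ptr=7 lookahead=) remaining=[) / id / num ) / id $]
Step 15: reduce T->F. Stack=[E + ( ( T] ptr=7 lookahead=) remaining=[) / id / num ) / id $]
Step 16: reduce E->T. Stack=[E + ( ( E] ptr=7 lookahead=) remaining=[) / id / num ) / id $]
Step 17: shift ). Stack=[E + ( ( E )] ptr=8 lookahead=/ remaining=[/ id / num ) / id $]
Step 18: reduce F->( E ). Stack=[E + ( F] ptr=8 lookahead=/ remaining=[/ id / num ) / id $]
Step 19: reduce T->F. Stack=[E + ( T] ptr=8 lookahead=/ remaining=[/ id / num ) / id $]
Step 20: shift /. Stack=[E + ( T /] ptr=9 lookahead=id remaining=[id / num ) / id $]
Step 21: shift id. Stack=[E + ( T / id] ptr=10 lookahead=/ remaining=[/ num ) / id $]
Step 22: reduce F->id. Stack=[E + ( T / F] ptr=10 lookahead=/ remaining=[/ num ) / id $]
Step 23: reduce T->T / F. Stack=[E + ( T] ptr=10 lookahead=/ remaining=[/ num ) / id $]
Step 24: shift /. Stack=[E + ( T /] ptr=11 lookahead=num remaining=[num ) / id $]
Step 25: shift num. Stack=[E + ( T / num] ptr=12 lookahead=) remaining=[) / id $]
Step 26: reduce F->num. Stack=[E + ( T / F] ptr=12 lookahead=) remaining=[) / id $]
Step 27: reduce T->T / F. Stack=[E + ( T] ptr=12 lookahead=) remaining=[) / id $]
Step 28: reduce E->T. Stack=[E + ( E] ptr=12 lookahead=) remaining=[) / id $]
Step 29: shift ). Stack=[E + ( E )] ptr=13 lookahead=/ remaining=[/ id $]
Step 30: reduce F->( E ). Stack=[E + F] ptr=13 lookahead=/ remaining=[/ id $]
Step 31: reduce T->F. Stack=[E + T] ptr=13 lookahead=/ remaining=[/ id $]
Step 32: shift /. Stack=[E + T /] ptr=14 lookahead=id remaining=[id $]

Answer: shift /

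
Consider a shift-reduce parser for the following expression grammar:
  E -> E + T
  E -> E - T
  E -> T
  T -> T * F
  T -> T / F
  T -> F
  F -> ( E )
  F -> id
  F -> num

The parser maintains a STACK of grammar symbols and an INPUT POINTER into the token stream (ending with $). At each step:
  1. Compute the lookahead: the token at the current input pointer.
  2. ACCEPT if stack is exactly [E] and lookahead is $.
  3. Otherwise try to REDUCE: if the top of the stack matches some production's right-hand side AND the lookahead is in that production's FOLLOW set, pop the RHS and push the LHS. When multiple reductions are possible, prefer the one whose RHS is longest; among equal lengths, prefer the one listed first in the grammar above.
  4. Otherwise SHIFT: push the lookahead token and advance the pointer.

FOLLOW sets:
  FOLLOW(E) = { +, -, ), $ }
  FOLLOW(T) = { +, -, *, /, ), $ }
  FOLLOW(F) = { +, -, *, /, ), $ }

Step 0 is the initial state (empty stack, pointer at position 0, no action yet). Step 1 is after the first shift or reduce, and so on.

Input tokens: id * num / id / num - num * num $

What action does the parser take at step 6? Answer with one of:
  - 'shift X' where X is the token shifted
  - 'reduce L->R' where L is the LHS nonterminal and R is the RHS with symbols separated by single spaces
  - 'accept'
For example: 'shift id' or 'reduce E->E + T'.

Answer: reduce F->num

Derivation:
Step 1: shift id. Stack=[id] ptr=1 lookahead=* remaining=[* num / id / num - num * num $]
Step 2: reduce F->id. Stack=[F] ptr=1 lookahead=* remaining=[* num / id / num - num * num $]
Step 3: reduce T->F. Stack=[T] ptr=1 lookahead=* remaining=[* num / id / num - num * num $]
Step 4: shift *. Stack=[T *] ptr=2 lookahead=num remaining=[num / id / num - num * num $]
Step 5: shift num. Stack=[T * num] ptr=3 lookahead=/ remaining=[/ id / num - num * num $]
Step 6: reduce F->num. Stack=[T * F] ptr=3 lookahead=/ remaining=[/ id / num - num * num $]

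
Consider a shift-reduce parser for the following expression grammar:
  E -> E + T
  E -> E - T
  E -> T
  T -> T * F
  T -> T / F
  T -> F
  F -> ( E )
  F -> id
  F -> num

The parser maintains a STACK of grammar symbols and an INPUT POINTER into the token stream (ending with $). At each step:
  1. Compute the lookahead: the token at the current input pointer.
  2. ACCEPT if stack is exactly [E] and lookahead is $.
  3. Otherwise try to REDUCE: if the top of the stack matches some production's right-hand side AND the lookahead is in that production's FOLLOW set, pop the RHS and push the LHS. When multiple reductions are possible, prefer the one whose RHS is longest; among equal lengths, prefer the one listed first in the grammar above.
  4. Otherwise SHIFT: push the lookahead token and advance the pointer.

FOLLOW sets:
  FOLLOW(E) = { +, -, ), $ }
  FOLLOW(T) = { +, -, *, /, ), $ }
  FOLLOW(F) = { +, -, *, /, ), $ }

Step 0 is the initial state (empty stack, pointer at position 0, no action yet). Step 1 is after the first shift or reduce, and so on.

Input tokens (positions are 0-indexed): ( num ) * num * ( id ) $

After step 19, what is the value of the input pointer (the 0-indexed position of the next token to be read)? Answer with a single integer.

Step 1: shift (. Stack=[(] ptr=1 lookahead=num remaining=[num ) * num * ( id ) $]
Step 2: shift num. Stack=[( num] ptr=2 lookahead=) remaining=[) * num * ( id ) $]
Step 3: reduce F->num. Stack=[( F] ptr=2 lookahead=) remaining=[) * num * ( id ) $]
Step 4: reduce T->F. Stack=[( T] ptr=2 lookahead=) remaining=[) * num * ( id ) $]
Step 5: reduce E->T. Stack=[( E] ptr=2 lookahead=) remaining=[) * num * ( id ) $]
Step 6: shift ). Stack=[( E )] ptr=3 lookahead=* remaining=[* num * ( id ) $]
Step 7: reduce F->( E ). Stack=[F] ptr=3 lookahead=* remaining=[* num * ( id ) $]
Step 8: reduce T->F. Stack=[T] ptr=3 lookahead=* remaining=[* num * ( id ) $]
Step 9: shift *. Stack=[T *] ptr=4 lookahead=num remaining=[num * ( id ) $]
Step 10: shift num. Stack=[T * num] ptr=5 lookahead=* remaining=[* ( id ) $]
Step 11: reduce F->num. Stack=[T * F] ptr=5 lookahead=* remaining=[* ( id ) $]
Step 12: reduce T->T * F. Stack=[T] ptr=5 lookahead=* remaining=[* ( id ) $]
Step 13: shift *. Stack=[T *] ptr=6 lookahead=( remaining=[( id ) $]
Step 14: shift (. Stack=[T * (] ptr=7 lookahead=id remaining=[id ) $]
Step 15: shift id. Stack=[T * ( id] ptr=8 lookahead=) remaining=[) $]
Step 16: reduce F->id. Stack=[T * ( F] ptr=8 lookahead=) remaining=[) $]
Step 17: reduce T->F. Stack=[T * ( T] ptr=8 lookahead=) remaining=[) $]
Step 18: reduce E->T. Stack=[T * ( E] ptr=8 lookahead=) remaining=[) $]
Step 19: shift ). Stack=[T * ( E )] ptr=9 lookahead=$ remaining=[$]

Answer: 9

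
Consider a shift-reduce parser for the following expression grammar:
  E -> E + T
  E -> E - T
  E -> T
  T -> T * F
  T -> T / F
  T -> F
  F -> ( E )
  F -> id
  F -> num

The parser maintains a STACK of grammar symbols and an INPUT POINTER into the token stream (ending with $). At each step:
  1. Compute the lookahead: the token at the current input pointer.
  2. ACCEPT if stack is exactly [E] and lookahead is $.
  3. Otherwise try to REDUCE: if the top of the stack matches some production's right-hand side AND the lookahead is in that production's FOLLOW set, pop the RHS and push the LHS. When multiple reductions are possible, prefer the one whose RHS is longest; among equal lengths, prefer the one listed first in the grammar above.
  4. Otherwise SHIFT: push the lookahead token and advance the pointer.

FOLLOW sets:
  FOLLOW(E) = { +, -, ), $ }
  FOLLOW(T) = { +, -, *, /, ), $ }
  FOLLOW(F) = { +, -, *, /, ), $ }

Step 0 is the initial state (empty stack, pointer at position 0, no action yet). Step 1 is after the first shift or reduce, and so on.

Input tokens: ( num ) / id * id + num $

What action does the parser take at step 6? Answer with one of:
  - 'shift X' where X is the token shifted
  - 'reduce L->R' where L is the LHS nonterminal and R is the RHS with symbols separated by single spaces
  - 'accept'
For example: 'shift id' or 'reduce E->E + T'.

Step 1: shift (. Stack=[(] ptr=1 lookahead=num remaining=[num ) / id * id + num $]
Step 2: shift num. Stack=[( num] ptr=2 lookahead=) remaining=[) / id * id + num $]
Step 3: reduce F->num. Stack=[( F] ptr=2 lookahead=) remaining=[) / id * id + num $]
Step 4: reduce T->F. Stack=[( T] ptr=2 lookahead=) remaining=[) / id * id + num $]
Step 5: reduce E->T. Stack=[( E] ptr=2 lookahead=) remaining=[) / id * id + num $]
Step 6: shift ). Stack=[( E )] ptr=3 lookahead=/ remaining=[/ id * id + num $]

Answer: shift )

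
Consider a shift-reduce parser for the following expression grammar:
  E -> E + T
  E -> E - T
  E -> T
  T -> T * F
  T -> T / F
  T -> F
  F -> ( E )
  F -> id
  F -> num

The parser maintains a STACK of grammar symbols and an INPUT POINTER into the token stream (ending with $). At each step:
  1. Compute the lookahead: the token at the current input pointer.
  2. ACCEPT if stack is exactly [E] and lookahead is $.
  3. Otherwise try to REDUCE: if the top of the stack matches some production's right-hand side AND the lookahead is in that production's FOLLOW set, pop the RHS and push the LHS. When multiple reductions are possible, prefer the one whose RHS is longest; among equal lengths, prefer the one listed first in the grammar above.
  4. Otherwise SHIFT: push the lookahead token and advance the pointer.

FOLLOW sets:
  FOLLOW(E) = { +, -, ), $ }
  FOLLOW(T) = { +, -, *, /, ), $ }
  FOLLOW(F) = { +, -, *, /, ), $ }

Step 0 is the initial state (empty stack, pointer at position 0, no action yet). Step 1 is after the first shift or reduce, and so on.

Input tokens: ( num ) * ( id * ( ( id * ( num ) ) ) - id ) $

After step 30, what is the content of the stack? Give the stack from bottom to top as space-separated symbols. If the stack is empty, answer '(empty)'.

Step 1: shift (. Stack=[(] ptr=1 lookahead=num remaining=[num ) * ( id * ( ( id * ( num ) ) ) - id ) $]
Step 2: shift num. Stack=[( num] ptr=2 lookahead=) remaining=[) * ( id * ( ( id * ( num ) ) ) - id ) $]
Step 3: reduce F->num. Stack=[( F] ptr=2 lookahead=) remaining=[) * ( id * ( ( id * ( num ) ) ) - id ) $]
Step 4: reduce T->F. Stack=[( T] ptr=2 lookahead=) remaining=[) * ( id * ( ( id * ( num ) ) ) - id ) $]
Step 5: reduce E->T. Stack=[( E] ptr=2 lookahead=) remaining=[) * ( id * ( ( id * ( num ) ) ) - id ) $]
Step 6: shift ). Stack=[( E )] ptr=3 lookahead=* remaining=[* ( id * ( ( id * ( num ) ) ) - id ) $]
Step 7: reduce F->( E ). Stack=[F] ptr=3 lookahead=* remaining=[* ( id * ( ( id * ( num ) ) ) - id ) $]
Step 8: reduce T->F. Stack=[T] ptr=3 lookahead=* remaining=[* ( id * ( ( id * ( num ) ) ) - id ) $]
Step 9: shift *. Stack=[T *] ptr=4 lookahead=( remaining=[( id * ( ( id * ( num ) ) ) - id ) $]
Step 10: shift (. Stack=[T * (] ptr=5 lookahead=id remaining=[id * ( ( id * ( num ) ) ) - id ) $]
Step 11: shift id. Stack=[T * ( id] ptr=6 lookahead=* remaining=[* ( ( id * ( num ) ) ) - id ) $]
Step 12: reduce F->id. Stack=[T * ( F] ptr=6 lookahead=* remaining=[* ( ( id * ( num ) ) ) - id ) $]
Step 13: reduce T->F. Stack=[T * ( T] ptr=6 lookahead=* remaining=[* ( ( id * ( num ) ) ) - id ) $]
Step 14: shift *. Stack=[T * ( T *] ptr=7 lookahead=( remaining=[( ( id * ( num ) ) ) - id ) $]
Step 15: shift (. Stack=[T * ( T * (] ptr=8 lookahead=( remaining=[( id * ( num ) ) ) - id ) $]
Step 16: shift (. Stack=[T * ( T * ( (] ptr=9 lookahead=id remaining=[id * ( num ) ) ) - id ) $]
Step 17: shift id. Stack=[T * ( T * ( ( id] ptr=10 lookahead=* remaining=[* ( num ) ) ) - id ) $]
Step 18: reduce F->id. Stack=[T * ( T * ( ( F] ptr=10 lookahead=* remaining=[* ( num ) ) ) - id ) $]
Step 19: reduce T->F. Stack=[T * ( T * ( ( T] ptr=10 lookahead=* remaining=[* ( num ) ) ) - id ) $]
Step 20: shift *. Stack=[T * ( T * ( ( T *] ptr=11 lookahead=( remaining=[( num ) ) ) - id ) $]
Step 21: shift (. Stack=[T * ( T * ( ( T * (] ptr=12 lookahead=num remaining=[num ) ) ) - id ) $]
Step 22: shift num. Stack=[T * ( T * ( ( T * ( num] ptr=13 lookahead=) remaining=[) ) ) - id ) $]
Step 23: reduce F->num. Stack=[T * ( T * ( ( T * ( F] ptr=13 lookahead=) remaining=[) ) ) - id ) $]
Step 24: reduce T->F. Stack=[T * ( T * ( ( T * ( T] ptr=13 lookahead=) remaining=[) ) ) - id ) $]
Step 25: reduce E->T. Stack=[T * ( T * ( ( T * ( E] ptr=13 lookahead=) remaining=[) ) ) - id ) $]
Step 26: shift ). Stack=[T * ( T * ( ( T * ( E )] ptr=14 lookahead=) remaining=[) ) - id ) $]
Step 27: reduce F->( E ). Stack=[T * ( T * ( ( T * F] ptr=14 lookahead=) remaining=[) ) - id ) $]
Step 28: reduce T->T * F. Stack=[T * ( T * ( ( T] ptr=14 lookahead=) remaining=[) ) - id ) $]
Step 29: reduce E->T. Stack=[T * ( T * ( ( E] ptr=14 lookahead=) remaining=[) ) - id ) $]
Step 30: shift ). Stack=[T * ( T * ( ( E )] ptr=15 lookahead=) remaining=[) - id ) $]

Answer: T * ( T * ( ( E )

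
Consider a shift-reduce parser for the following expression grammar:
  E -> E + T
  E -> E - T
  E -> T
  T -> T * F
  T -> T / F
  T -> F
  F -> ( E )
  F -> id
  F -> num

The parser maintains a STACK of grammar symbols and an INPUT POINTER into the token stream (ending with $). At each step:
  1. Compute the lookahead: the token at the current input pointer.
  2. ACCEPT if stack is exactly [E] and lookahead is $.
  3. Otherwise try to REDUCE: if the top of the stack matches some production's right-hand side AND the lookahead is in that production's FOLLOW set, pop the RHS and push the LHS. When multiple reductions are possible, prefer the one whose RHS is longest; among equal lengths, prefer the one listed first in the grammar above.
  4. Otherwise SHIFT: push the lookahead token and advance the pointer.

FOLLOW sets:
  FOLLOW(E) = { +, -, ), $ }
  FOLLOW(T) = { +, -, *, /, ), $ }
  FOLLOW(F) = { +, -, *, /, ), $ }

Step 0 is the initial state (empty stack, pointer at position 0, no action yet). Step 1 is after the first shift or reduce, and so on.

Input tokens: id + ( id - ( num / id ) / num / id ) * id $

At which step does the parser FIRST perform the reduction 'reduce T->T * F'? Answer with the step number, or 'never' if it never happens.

Step 1: shift id. Stack=[id] ptr=1 lookahead=+ remaining=[+ ( id - ( num / id ) / num / id ) * id $]
Step 2: reduce F->id. Stack=[F] ptr=1 lookahead=+ remaining=[+ ( id - ( num / id ) / num / id ) * id $]
Step 3: reduce T->F. Stack=[T] ptr=1 lookahead=+ remaining=[+ ( id - ( num / id ) / num / id ) * id $]
Step 4: reduce E->T. Stack=[E] ptr=1 lookahead=+ remaining=[+ ( id - ( num / id ) / num / id ) * id $]
Step 5: shift +. Stack=[E +] ptr=2 lookahead=( remaining=[( id - ( num / id ) / num / id ) * id $]
Step 6: shift (. Stack=[E + (] ptr=3 lookahead=id remaining=[id - ( num / id ) / num / id ) * id $]
Step 7: shift id. Stack=[E + ( id] ptr=4 lookahead=- remaining=[- ( num / id ) / num / id ) * id $]
Step 8: reduce F->id. Stack=[E + ( F] ptr=4 lookahead=- remaining=[- ( num / id ) / num / id ) * id $]
Step 9: reduce T->F. Stack=[E + ( T] ptr=4 lookahead=- remaining=[- ( num / id ) / num / id ) * id $]
Step 10: reduce E->T. Stack=[E + ( E] ptr=4 lookahead=- remaining=[- ( num / id ) / num / id ) * id $]
Step 11: shift -. Stack=[E + ( E -] ptr=5 lookahead=( remaining=[( num / id ) / num / id ) * id $]
Step 12: shift (. Stack=[E + ( E - (] ptr=6 lookahead=num remaining=[num / id ) / num / id ) * id $]
Step 13: shift num. Stack=[E + ( E - ( num] ptr=7 lookahead=/ remaining=[/ id ) / num / id ) * id $]
Step 14: reduce F->num. Stack=[E + ( E - ( F] ptr=7 lookahead=/ remaining=[/ id ) / num / id ) * id $]
Step 15: reduce T->F. Stack=[E + ( E - ( T] ptr=7 lookahead=/ remaining=[/ id ) / num / id ) * id $]
Step 16: shift /. Stack=[E + ( E - ( T /] ptr=8 lookahead=id remaining=[id ) / num / id ) * id $]
Step 17: shift id. Stack=[E + ( E - ( T / id] ptr=9 lookahead=) remaining=[) / num / id ) * id $]
Step 18: reduce F->id. Stack=[E + ( E - ( T / F] ptr=9 lookahead=) remaining=[) / num / id ) * id $]
Step 19: reduce T->T / F. Stack=[E + ( E - ( T] ptr=9 lookahead=) remaining=[) / num / id ) * id $]
Step 20: reduce E->T. Stack=[E + ( E - ( E] ptr=9 lookahead=) remaining=[) / num / id ) * id $]
Step 21: shift ). Stack=[E + ( E - ( E )] ptr=10 lookahead=/ remaining=[/ num / id ) * id $]
Step 22: reduce F->( E ). Stack=[E + ( E - F] ptr=10 lookahead=/ remaining=[/ num / id ) * id $]
Step 23: reduce T->F. Stack=[E + ( E - T] ptr=10 lookahead=/ remaining=[/ num / id ) * id $]
Step 24: shift /. Stack=[E + ( E - T /] ptr=11 lookahead=num remaining=[num / id ) * id $]
Step 25: shift num. Stack=[E + ( E - T / num] ptr=12 lookahead=/ remaining=[/ id ) * id $]
Step 26: reduce F->num. Stack=[E + ( E - T / F] ptr=12 lookahead=/ remaining=[/ id ) * id $]
Step 27: reduce T->T / F. Stack=[E + ( E - T] ptr=12 lookahead=/ remaining=[/ id ) * id $]
Step 28: shift /. Stack=[E + ( E - T /] ptr=13 lookahead=id remaining=[id ) * id $]
Step 29: shift id. Stack=[E + ( E - T / id] ptr=14 lookahead=) remaining=[) * id $]
Step 30: reduce F->id. Stack=[E + ( E - T / F] ptr=14 lookahead=) remaining=[) * id $]
Step 31: reduce T->T / F. Stack=[E + ( E - T] ptr=14 lookahead=) remaining=[) * id $]
Step 32: reduce E->E - T. Stack=[E + ( E] ptr=14 lookahead=) remaining=[) * id $]
Step 33: shift ). Stack=[E + ( E )] ptr=15 lookahead=* remaining=[* id $]
Step 34: reduce F->( E ). Stack=[E + F] ptr=15 lookahead=* remaining=[* id $]
Step 35: reduce T->F. Stack=[E + T] ptr=15 lookahead=* remaining=[* id $]
Step 36: shift *. Stack=[E + T *] ptr=16 lookahead=id remaining=[id $]
Step 37: shift id. Stack=[E + T * id] ptr=17 lookahead=$ remaining=[$]
Step 38: reduce F->id. Stack=[E + T * F] ptr=17 lookahead=$ remaining=[$]
Step 39: reduce T->T * F. Stack=[E + T] ptr=17 lookahead=$ remaining=[$]

Answer: 39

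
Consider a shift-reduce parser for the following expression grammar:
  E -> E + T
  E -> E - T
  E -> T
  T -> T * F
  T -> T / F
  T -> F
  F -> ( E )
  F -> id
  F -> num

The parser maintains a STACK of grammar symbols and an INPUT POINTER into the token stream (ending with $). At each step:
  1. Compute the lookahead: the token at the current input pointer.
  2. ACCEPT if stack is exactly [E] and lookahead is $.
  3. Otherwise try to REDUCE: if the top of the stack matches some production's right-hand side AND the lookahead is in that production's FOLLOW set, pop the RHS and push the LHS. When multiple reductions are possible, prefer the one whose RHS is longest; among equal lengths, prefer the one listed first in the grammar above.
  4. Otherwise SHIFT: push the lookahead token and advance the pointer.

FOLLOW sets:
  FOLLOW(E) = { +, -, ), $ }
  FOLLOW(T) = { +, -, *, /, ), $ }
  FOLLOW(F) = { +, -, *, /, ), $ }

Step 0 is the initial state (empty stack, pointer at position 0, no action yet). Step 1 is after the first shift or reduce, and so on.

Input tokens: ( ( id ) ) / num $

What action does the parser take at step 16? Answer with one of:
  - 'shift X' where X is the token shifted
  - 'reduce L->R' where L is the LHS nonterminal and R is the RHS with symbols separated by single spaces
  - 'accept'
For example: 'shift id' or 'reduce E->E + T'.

Step 1: shift (. Stack=[(] ptr=1 lookahead=( remaining=[( id ) ) / num $]
Step 2: shift (. Stack=[( (] ptr=2 lookahead=id remaining=[id ) ) / num $]
Step 3: shift id. Stack=[( ( id] ptr=3 lookahead=) remaining=[) ) / num $]
Step 4: reduce F->id. Stack=[( ( F] ptr=3 lookahead=) remaining=[) ) / num $]
Step 5: reduce T->F. Stack=[( ( T] ptr=3 lookahead=) remaining=[) ) / num $]
Step 6: reduce E->T. Stack=[( ( E] ptr=3 lookahead=) remaining=[) ) / num $]
Step 7: shift ). Stack=[( ( E )] ptr=4 lookahead=) remaining=[) / num $]
Step 8: reduce F->( E ). Stack=[( F] ptr=4 lookahead=) remaining=[) / num $]
Step 9: reduce T->F. Stack=[( T] ptr=4 lookahead=) remaining=[) / num $]
Step 10: reduce E->T. Stack=[( E] ptr=4 lookahead=) remaining=[) / num $]
Step 11: shift ). Stack=[( E )] ptr=5 lookahead=/ remaining=[/ num $]
Step 12: reduce F->( E ). Stack=[F] ptr=5 lookahead=/ remaining=[/ num $]
Step 13: reduce T->F. Stack=[T] ptr=5 lookahead=/ remaining=[/ num $]
Step 14: shift /. Stack=[T /] ptr=6 lookahead=num remaining=[num $]
Step 15: shift num. Stack=[T / num] ptr=7 lookahead=$ remaining=[$]
Step 16: reduce F->num. Stack=[T / F] ptr=7 lookahead=$ remaining=[$]

Answer: reduce F->num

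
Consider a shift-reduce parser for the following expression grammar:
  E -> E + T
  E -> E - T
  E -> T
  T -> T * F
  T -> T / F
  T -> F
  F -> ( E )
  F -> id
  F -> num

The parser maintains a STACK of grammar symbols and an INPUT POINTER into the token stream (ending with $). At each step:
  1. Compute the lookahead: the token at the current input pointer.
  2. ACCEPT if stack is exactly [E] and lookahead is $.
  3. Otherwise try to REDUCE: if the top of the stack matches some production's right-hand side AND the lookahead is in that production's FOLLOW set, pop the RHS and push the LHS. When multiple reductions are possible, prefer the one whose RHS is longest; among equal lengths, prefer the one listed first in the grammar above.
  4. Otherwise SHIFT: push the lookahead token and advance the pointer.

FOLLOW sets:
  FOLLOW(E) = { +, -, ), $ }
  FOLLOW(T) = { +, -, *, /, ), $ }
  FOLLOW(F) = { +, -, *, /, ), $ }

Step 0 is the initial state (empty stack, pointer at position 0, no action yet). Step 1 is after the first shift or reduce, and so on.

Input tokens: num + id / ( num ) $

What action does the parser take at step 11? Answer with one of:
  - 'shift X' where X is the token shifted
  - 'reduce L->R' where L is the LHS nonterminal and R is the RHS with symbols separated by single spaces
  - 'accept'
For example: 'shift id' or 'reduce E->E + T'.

Step 1: shift num. Stack=[num] ptr=1 lookahead=+ remaining=[+ id / ( num ) $]
Step 2: reduce F->num. Stack=[F] ptr=1 lookahead=+ remaining=[+ id / ( num ) $]
Step 3: reduce T->F. Stack=[T] ptr=1 lookahead=+ remaining=[+ id / ( num ) $]
Step 4: reduce E->T. Stack=[E] ptr=1 lookahead=+ remaining=[+ id / ( num ) $]
Step 5: shift +. Stack=[E +] ptr=2 lookahead=id remaining=[id / ( num ) $]
Step 6: shift id. Stack=[E + id] ptr=3 lookahead=/ remaining=[/ ( num ) $]
Step 7: reduce F->id. Stack=[E + F] ptr=3 lookahead=/ remaining=[/ ( num ) $]
Step 8: reduce T->F. Stack=[E + T] ptr=3 lookahead=/ remaining=[/ ( num ) $]
Step 9: shift /. Stack=[E + T /] ptr=4 lookahead=( remaining=[( num ) $]
Step 10: shift (. Stack=[E + T / (] ptr=5 lookahead=num remaining=[num ) $]
Step 11: shift num. Stack=[E + T / ( num] ptr=6 lookahead=) remaining=[) $]

Answer: shift num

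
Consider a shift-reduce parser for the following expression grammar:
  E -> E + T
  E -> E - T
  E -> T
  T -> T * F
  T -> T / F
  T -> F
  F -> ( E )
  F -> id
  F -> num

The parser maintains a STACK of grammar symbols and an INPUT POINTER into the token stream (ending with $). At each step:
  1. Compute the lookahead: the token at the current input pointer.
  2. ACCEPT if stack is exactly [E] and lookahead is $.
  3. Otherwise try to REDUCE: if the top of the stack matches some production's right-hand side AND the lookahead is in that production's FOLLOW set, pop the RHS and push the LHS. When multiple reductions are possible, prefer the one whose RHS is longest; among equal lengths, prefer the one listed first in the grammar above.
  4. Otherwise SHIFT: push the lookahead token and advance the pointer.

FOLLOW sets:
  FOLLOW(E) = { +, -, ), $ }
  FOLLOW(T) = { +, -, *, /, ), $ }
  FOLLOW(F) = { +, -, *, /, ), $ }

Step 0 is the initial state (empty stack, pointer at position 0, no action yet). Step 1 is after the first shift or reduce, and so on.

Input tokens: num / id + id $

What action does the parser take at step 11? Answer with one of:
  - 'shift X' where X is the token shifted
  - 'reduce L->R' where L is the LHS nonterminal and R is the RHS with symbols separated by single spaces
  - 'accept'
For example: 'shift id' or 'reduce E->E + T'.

Step 1: shift num. Stack=[num] ptr=1 lookahead=/ remaining=[/ id + id $]
Step 2: reduce F->num. Stack=[F] ptr=1 lookahead=/ remaining=[/ id + id $]
Step 3: reduce T->F. Stack=[T] ptr=1 lookahead=/ remaining=[/ id + id $]
Step 4: shift /. Stack=[T /] ptr=2 lookahead=id remaining=[id + id $]
Step 5: shift id. Stack=[T / id] ptr=3 lookahead=+ remaining=[+ id $]
Step 6: reduce F->id. Stack=[T / F] ptr=3 lookahead=+ remaining=[+ id $]
Step 7: reduce T->T / F. Stack=[T] ptr=3 lookahead=+ remaining=[+ id $]
Step 8: reduce E->T. Stack=[E] ptr=3 lookahead=+ remaining=[+ id $]
Step 9: shift +. Stack=[E +] ptr=4 lookahead=id remaining=[id $]
Step 10: shift id. Stack=[E + id] ptr=5 lookahead=$ remaining=[$]
Step 11: reduce F->id. Stack=[E + F] ptr=5 lookahead=$ remaining=[$]

Answer: reduce F->id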